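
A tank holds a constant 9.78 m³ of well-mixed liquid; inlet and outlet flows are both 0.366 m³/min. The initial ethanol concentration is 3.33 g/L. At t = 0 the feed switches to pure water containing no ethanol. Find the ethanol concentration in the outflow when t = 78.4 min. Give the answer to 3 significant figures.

0.177 g/L

Mass balance on the solute (V constant): V dC/dt = Q(C_in − C).
Time constant τ = V/Q = 9.78/0.366 = 26.721 min.
This is linear first-order; C(t) = C_in + (C₀ − C_in) e^(−t/τ).
C(78.4) = 0 + (3.33 − 0)·e^(−78.4/26.721) = 0 + (3.3300)·0.053185 = 0.17710 g/L.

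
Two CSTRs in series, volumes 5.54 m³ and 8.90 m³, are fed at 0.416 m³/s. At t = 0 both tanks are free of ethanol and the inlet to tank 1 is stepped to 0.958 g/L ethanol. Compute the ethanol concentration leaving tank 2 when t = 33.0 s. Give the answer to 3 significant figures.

0.548 g/L

Time constants: τᵢ = Vᵢ/Q for each well-mixed tank.
τ₁ = 5.54/0.416 = 13.317 s; τ₂ = 8.90/0.416 = 21.394 s.
Solving the cascade with C₁(0)=C₂(0)=0 gives C₂(t) = C_in[1 − (τ₁ e^(−t/τ₁) − τ₂ e^(−t/τ₂))/(τ₁ − τ₂)].
At t = 33.0: e^(−t/τ₁) = 0.083913, e^(−t/τ₂) = 0.21385.
C₂ = 0.958·[1 − (13.317·0.083913 − 21.394·0.21385)/(-8.0769)] = 0.958·0.57190 = 0.54788 g/L.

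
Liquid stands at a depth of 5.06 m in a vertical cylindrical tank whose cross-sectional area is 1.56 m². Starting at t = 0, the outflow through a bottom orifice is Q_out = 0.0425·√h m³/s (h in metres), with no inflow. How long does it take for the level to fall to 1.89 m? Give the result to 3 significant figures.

64.2 s

Volume balance on the tank: A dh/dt = −0.0425 √h.
Separate and integrate: 2(√h − √h₀) = −(0.0425/A) t.
t = 2A(√h₀ − √h)/0.0425 = 2·1.56·(√5.06 − √1.89)/0.0425
  = 3.1200 × (2.2494 − 1.3748) / 0.0425 = 64.211 s.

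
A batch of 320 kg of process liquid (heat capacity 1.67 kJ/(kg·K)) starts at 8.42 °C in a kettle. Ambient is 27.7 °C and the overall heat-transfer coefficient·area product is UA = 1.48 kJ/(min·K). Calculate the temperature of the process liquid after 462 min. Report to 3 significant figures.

M c_p dT/dt = −UA(T − T_amb).
dT/dt = (T_ss − T)/τ with T_ss = T_amb = 27.700 °C, τ = M c_p/UA = 320·1.67/1.48 = 361.08 min.
Integrating: T(t) = T_ss + (T₀ − T_ss) e^(−t/τ).
T(462) = 27.700 + (-19.280)·0.27818 = 22.337 °C.

22.3 °C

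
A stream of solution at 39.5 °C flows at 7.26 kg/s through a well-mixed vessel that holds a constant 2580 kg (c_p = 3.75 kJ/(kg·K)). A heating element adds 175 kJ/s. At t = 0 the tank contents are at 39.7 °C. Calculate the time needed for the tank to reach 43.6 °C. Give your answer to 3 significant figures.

Unsteady energy balance on the tank contents: M c_p dT/dt = ṁ c_p (T_in − T) + 175.
τ = M/ṁ = 355.37 s; T_ss = T_in + Q̇/(ṁ c_p) = 45.928 °C.
T(t) = T_ss + (T₀ − T_ss) e^(−t/τ). Set T = 43.6:
e^(−t/τ) = (43.6 − 45.928)/(39.7 − 45.928) = 0.37379
t = −355.37 · ln(0.37379) = 349.71 s.

350 s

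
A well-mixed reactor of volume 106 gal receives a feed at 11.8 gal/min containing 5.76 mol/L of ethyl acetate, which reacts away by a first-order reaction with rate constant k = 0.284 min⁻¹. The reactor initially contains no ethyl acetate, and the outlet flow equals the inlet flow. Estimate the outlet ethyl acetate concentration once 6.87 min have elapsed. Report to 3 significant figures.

V dC/dt = Q(C_in − C) − k V C.
This is linear with rate a = Q/V + k = 0.39532 min⁻¹.
C_ss = Q C_in/(Q + kV) = 1.6220 mol/L; C(t) = C_ss + (C₀ − C_ss) e^(−a t).
C(6.87) = 1.6220 + (-1.6220)·e^(−0.39532·6.87) = 1.6220 + (-1.6220)·0.066148 = 1.5147 mol/L.

1.51 mol/L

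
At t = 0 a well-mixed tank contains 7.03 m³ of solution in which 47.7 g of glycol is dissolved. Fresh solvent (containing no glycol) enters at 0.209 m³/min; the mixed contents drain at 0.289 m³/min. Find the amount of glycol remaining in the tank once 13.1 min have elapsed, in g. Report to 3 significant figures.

Total volume: dV/dt = Q_in − Q_out = -0.080000 m³/min, so V(t) = 7.03 − 0.080000 t and V(13.1) = 5.9820 m³.
Solute balance: dm/dt = 0 − Q_out C = −Q_out m/V(t).
dm/m = −Q_out dt/(V₀ − 0.080000 t); integrating gives ln(m/m₀) = −(Q_out/(Q_in−Q_out)) ln(V/V₀).
m = m₀ (V₀/V)^(Q_out/(Q_in−Q_out)) = 47.7 × (7.03/5.9820)^(-3.6125) = 26.623 g.

26.6 g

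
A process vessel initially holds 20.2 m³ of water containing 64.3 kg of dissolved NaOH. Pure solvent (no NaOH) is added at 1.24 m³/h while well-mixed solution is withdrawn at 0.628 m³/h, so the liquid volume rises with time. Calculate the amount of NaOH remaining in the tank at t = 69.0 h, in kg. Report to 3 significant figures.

20.2 kg

Total volume: dV/dt = Q_in − Q_out = 0.61200 m³/h, so V(t) = 20.2 + 0.61200 t and V(69.0) = 62.428 m³.
No NaOH enters, so dm/dt = −Q_out · (m/V).
dm/m = −Q_out dt/(V₀ + 0.61200 t); integrating gives ln(m/m₀) = −(Q_out/(Q_in−Q_out)) ln(V/V₀).
m = m₀ (V₀/V)^(Q_out/(Q_in−Q_out)) = 64.3 × (20.2/62.428)^(1.0261) = 20.201 kg.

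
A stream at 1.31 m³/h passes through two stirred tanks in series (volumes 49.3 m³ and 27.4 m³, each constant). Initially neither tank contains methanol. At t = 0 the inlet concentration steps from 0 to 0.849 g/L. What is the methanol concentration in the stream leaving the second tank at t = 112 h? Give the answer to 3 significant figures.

Each tank obeys Vᵢ dCᵢ/dt = Q(Cᵢ₋₁ − Cᵢ), so τᵢ = Vᵢ/Q.
τ₁ = 49.3/1.31 = 37.634 h; τ₂ = 27.4/1.31 = 20.916 h.
Tank 1: C₁ = C_in(1 − e^(−t/τ₁)). Tank 2 (τ₁ ≠ τ₂): C₂ = C_in[1 − (τ₁ e^(−t/τ₁) − τ₂ e^(−t/τ₂))/(τ₁ − τ₂)].
At t = 112: e^(−t/τ₁) = 0.050993, e^(−t/τ₂) = 0.0047257.
C₂ = 0.849·[1 − (37.634·0.050993 − 20.916·0.0047257)/(16.718)] = 0.849·0.89112 = 0.75656 g/L.

0.757 g/L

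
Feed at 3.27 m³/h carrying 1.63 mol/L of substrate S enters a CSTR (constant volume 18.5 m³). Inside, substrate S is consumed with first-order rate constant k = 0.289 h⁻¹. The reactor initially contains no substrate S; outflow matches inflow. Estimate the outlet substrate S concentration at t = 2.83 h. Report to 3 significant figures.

V dC/dt = Q(C_in − C) − k V C.
This is linear with rate a = Q/V + k = 0.46576 h⁻¹.
C_ss = Q C_in/(Q + kV) = 0.61859 mol/L; C(t) = C_ss + (C₀ − C_ss) e^(−a t).
C(2.83) = 0.61859 + (-0.61859)·e^(−0.46576·2.83) = 0.61859 + (-0.61859)·0.26765 = 0.45303 mol/L.

0.453 mol/L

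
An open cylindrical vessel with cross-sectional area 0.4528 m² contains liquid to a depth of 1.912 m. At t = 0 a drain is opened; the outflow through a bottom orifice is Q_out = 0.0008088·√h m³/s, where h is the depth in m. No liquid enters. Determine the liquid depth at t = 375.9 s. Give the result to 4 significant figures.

1.096 m

Accumulation of liquid (constant cross-section A): A dh/dt = −0.0008088 √h.
∫ h^(−1/2) dh = −(0.0008088/A) ∫ dt, giving 2√h = 2√h₀ − (0.0008088/A) t.
√h = √1.912 − 0.0008088·375.9/(2·0.4528) = 1.38275 − 0.335720 = 1.04703.
h = 1.04703² = 1.09627 m.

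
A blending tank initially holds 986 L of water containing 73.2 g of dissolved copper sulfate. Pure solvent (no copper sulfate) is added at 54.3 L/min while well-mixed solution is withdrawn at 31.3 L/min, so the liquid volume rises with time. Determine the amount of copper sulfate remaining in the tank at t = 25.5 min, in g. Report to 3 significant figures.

38.8 g

Let m(t) be the amount of copper sulfate. Volume: V(t) = V₀ + (Q_in − Q_out) t = 986 + 23.000 t; V(25.5) = 1572.5 L.
Solute balance: dm/dt = 0 − Q_out C = −Q_out m/V(t).
Separate: dm/m = −Q_out dt/V(t) ⇒ ln(m/m₀) = −(Q_out/(Q_in−Q_out)) ln(V/V₀).
m = m₀ (V₀/V)^(Q_out/(Q_in−Q_out)) = 73.2 × (986/1572.5)^(1.3609) = 38.783 g.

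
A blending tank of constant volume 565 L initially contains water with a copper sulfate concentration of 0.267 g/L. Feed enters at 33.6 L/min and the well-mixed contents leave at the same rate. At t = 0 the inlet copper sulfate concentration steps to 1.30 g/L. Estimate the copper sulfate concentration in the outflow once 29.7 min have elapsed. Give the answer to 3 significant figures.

Mass balance on the solute (V constant): V dC/dt = Q(C_in − C).
Time constant τ = V/Q = 565/33.6 = 16.815 min.
Solution: C(t) = C_in + (C₀ − C_in) e^(−t/τ).
C(29.7) = 1.30 + (0.267 − 1.30)·e^(−29.7/16.815) = 1.30 + (-1.0330)·0.17098 = 1.1234 g/L.

1.12 g/L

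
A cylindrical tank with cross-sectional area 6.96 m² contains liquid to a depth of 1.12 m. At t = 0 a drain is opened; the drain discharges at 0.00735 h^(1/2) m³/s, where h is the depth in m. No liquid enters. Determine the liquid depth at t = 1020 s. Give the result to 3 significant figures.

With no inflow, A dh/dt = −0.00735 √h.
∫ h^(−1/2) dh = −(0.00735/A) ∫ dt, giving 2√h = 2√h₀ − (0.00735/A) t.
√h = √1.12 − 0.00735·1020/(2·6.96) = 1.0583 − 0.53858 = 0.51972.
h = 0.51972² = 0.27011 m.

0.270 m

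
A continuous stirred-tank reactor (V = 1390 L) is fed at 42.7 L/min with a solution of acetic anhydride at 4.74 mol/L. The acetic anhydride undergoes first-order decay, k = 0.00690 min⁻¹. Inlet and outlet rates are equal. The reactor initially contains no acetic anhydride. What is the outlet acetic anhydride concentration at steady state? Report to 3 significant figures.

3.87 mol/L

Species balance: V dC/dt = Q C_in − Q C − k V C.
Steady state (dC/dt = 0): C_ss = Q C_in/(Q + kV) = C_in/(1 + kV/Q).
C_ss = 42.7·4.74/(42.7 + 0.00690·1390) = 202.40/52.291 = 3.8706 mol/L.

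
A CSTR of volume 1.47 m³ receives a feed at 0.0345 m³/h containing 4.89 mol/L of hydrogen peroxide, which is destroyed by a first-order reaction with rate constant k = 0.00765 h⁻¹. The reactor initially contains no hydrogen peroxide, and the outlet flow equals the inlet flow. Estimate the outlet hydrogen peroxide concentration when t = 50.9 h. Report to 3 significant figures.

2.93 mol/L

Species balance: V dC/dt = Q C_in − Q C − k V C.
dC/dt = (Q/V) C_in − (Q/V + k) C; effective rate a = Q/V + k = 0.023469 + 0.00765 = 0.031119 h⁻¹.
C_ss = Q C_in/(Q + kV) = 3.6879 mol/L; C(t) = C_ss + (C₀ − C_ss) e^(−a t).
C(50.9) = 3.6879 + (-3.6879)·e^(−0.031119·50.9) = 3.6879 + (-3.6879)·0.20516 = 2.9313 mol/L.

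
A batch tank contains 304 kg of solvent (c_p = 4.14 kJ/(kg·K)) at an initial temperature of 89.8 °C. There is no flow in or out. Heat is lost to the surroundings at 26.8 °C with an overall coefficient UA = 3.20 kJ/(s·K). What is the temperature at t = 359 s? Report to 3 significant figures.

Lumped-capacitance energy balance: M c_p dT/dt = UA(T_amb − T).
dT/dt = (T_ss − T)/τ with T_ss = T_amb = 26.800 °C, τ = M c_p/UA = 304·4.14/3.20 = 393.30 s.
T approaches T_ss exponentially: T(t) = T_ss + (T₀ − T_ss) e^(−t/τ).
T(359) = 26.800 + (63.000)·0.40140 = 52.088 °C.

52.1 °C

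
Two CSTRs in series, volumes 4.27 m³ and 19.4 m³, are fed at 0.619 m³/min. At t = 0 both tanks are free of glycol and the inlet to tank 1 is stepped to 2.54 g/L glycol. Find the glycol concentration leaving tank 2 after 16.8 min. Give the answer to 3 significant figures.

Time constants: τᵢ = Vᵢ/Q for each well-mixed tank.
τ₁ = 4.27/0.619 = 6.8982 min; τ₂ = 19.4/0.619 = 31.341 min.
Solving the cascade with C₁(0)=C₂(0)=0 gives C₂(t) = C_in[1 − (τ₁ e^(−t/τ₁) − τ₂ e^(−t/τ₂))/(τ₁ − τ₂)].
At t = 16.8: e^(−t/τ₁) = 0.087562, e^(−t/τ₂) = 0.58506.
C₂ = 2.54·[1 − (6.8982·0.087562 − 31.341·0.58506)/(-24.443)] = 2.54·0.27454 = 0.69732 g/L.

0.697 g/L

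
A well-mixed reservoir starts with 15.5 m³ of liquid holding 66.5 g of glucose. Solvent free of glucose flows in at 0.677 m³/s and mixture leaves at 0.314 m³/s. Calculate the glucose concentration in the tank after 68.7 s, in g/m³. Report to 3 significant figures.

0.717 g/m³

Let m(t) be the amount of glucose. Volume: V(t) = V₀ + (Q_in − Q_out) t = 15.5 + 0.36300 t; V(68.7) = 40.438 m³.
Species balance (pure solvent in): dm/dt = −Q_out · m/V(t).
dm/m = −Q_out dt/(V₀ + 0.36300 t); integrating gives ln(m/m₀) = −(Q_out/(Q_in−Q_out)) ln(V/V₀).
m = m₀ (V₀/V)^(Q_out/(Q_in−Q_out)) = 66.5 × (15.5/40.438)^(0.86501) = 29.012 g.
C = m/V = 29.012/40.438 = 0.71744 g/m³.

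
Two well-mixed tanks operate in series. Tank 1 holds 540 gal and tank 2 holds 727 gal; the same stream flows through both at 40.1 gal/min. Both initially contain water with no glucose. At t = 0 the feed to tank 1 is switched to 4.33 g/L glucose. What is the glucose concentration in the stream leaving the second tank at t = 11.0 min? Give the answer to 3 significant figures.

Time constants: τᵢ = Vᵢ/Q for each well-mixed tank.
τ₁ = 540/40.1 = 13.466 min; τ₂ = 727/40.1 = 18.130 min.
Solving the cascade with C₁(0)=C₂(0)=0 gives C₂(t) = C_in[1 − (τ₁ e^(−t/τ₁) − τ₂ e^(−t/τ₂))/(τ₁ − τ₂)].
At t = 11.0: e^(−t/τ₁) = 0.44182, e^(−t/τ₂) = 0.54513.
C₂ = 4.33·[1 − (13.466·0.44182 − 18.130·0.54513)/(-4.6633)] = 4.33·0.15656 = 0.67791 g/L.

0.678 g/L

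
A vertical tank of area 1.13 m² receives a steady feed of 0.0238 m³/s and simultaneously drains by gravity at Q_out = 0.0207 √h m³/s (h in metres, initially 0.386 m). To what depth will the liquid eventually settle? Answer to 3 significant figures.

Level balance: A dh/dt = 0.0238 − 0.0207 √h. Setting dh/dt = 0:
Q_in = 0.0207 √h_ss ⇒ √h_ss = 0.0238/0.0207 = 1.1498.
h_ss = 1.1498² = 1.3219 m. (Since h₀ = 0.386 m < h_ss, the level will rise toward this value.)

1.32 m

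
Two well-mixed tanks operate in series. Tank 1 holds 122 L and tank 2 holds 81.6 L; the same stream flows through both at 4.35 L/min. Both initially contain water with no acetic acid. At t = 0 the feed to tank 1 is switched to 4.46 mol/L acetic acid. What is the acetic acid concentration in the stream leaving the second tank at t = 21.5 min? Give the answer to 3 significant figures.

1.07 mol/L

Species balance on tank i: dCᵢ/dt = (Cᵢ₋₁ − Cᵢ)/τᵢ with τᵢ = Vᵢ/Q.
τ₁ = 122/4.35 = 28.046 min; τ₂ = 81.6/4.35 = 18.759 min.
Tank 1: C₁ = C_in(1 − e^(−t/τ₁)). Tank 2 (τ₁ ≠ τ₂): C₂ = C_in[1 − (τ₁ e^(−t/τ₁) − τ₂ e^(−t/τ₂))/(τ₁ − τ₂)].
At t = 21.5: e^(−t/τ₁) = 0.46459, e^(−t/τ₂) = 0.31786.
C₂ = 4.46·[1 − (28.046·0.46459 − 18.759·0.31786)/(9.2874)] = 4.46·0.23905 = 1.0661 mol/L.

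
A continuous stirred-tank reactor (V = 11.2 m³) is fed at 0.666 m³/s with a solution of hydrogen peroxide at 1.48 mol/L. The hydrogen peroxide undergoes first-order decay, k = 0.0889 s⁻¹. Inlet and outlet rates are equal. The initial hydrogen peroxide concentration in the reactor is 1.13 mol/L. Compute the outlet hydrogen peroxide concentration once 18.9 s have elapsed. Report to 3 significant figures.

Species balance: V dC/dt = Q C_in − Q C − k V C.
This is linear with rate a = Q/V + k = 0.14836 s⁻¹.
C_ss = Q C_in/(Q + kV) = 0.59318 mol/L; C(t) = C_ss + (C₀ − C_ss) e^(−a t).
C(18.9) = 0.59318 + (0.53682)·e^(−0.14836·18.9) = 0.59318 + (0.53682)·0.060562 = 0.62569 mol/L.

0.626 mol/L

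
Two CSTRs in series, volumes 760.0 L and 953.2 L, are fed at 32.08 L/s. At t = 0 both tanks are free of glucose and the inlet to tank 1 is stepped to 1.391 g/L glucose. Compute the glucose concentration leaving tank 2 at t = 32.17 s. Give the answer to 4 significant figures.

Species balance on tank i: dCᵢ/dt = (Cᵢ₋₁ − Cᵢ)/τᵢ with τᵢ = Vᵢ/Q.
τ₁ = 760.0/32.08 = 23.6908 s; τ₂ = 953.2/32.08 = 29.7132 s.
Solving the cascade with C₁(0)=C₂(0)=0 gives C₂(t) = C_in[1 − (τ₁ e^(−t/τ₁) − τ₂ e^(−t/τ₂))/(τ₁ − τ₂)].
At t = 32.17: e^(−t/τ₁) = 0.257197, e^(−t/τ₂) = 0.338686.
C₂ = 1.391·[1 − (23.6908·0.257197 − 29.7132·0.338686)/(-6.02244)] = 1.391·0.340759 = 0.473996 g/L.

0.4740 g/L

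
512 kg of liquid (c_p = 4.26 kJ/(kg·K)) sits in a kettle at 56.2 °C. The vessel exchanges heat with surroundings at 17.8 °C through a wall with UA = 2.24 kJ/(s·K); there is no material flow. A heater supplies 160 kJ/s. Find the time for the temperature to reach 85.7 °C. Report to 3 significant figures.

M c_p dT/dt = −UA(T − T_amb) + Q̇.
τ = M c_p/UA = 973.71 s; T_ss = T_amb + Q̇/UA = 17.8 + 160/2.24 = 89.229 °C.
T(t) = T_ss + (T₀ − T_ss)e^(−t/τ); set T = 85.7:
t = −τ ln[(T − T_ss)/(T₀ − T_ss)] = −973.71 · ln(0.10683) = 2177.7 s.

2180 s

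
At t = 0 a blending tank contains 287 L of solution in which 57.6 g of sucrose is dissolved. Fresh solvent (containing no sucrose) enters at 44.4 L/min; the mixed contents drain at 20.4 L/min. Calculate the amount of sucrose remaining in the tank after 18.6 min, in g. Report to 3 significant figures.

25.9 g

Total volume: dV/dt = Q_in − Q_out = 24.000 L/min, so V(t) = 287 + 24.000 t and V(18.6) = 733.40 L.
Solute balance: dm/dt = 0 − Q_out C = −Q_out m/V(t).
dm/m = −Q_out dt/(V₀ + 24.000 t); integrating gives ln(m/m₀) = −(Q_out/(Q_in−Q_out)) ln(V/V₀).
m = m₀ (V₀/V)^(Q_out/(Q_in−Q_out)) = 57.6 × (287/733.40)^(0.85000) = 25.947 g.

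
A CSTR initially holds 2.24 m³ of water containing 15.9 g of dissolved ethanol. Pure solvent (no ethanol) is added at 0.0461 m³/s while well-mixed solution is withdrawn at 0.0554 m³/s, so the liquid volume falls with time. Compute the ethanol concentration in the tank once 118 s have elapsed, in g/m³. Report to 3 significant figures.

0.252 g/m³

Total volume: dV/dt = Q_in − Q_out = -0.0093000 m³/s, so V(t) = 2.24 − 0.0093000 t and V(118) = 1.1426 m³.
Solute balance: dm/dt = 0 − Q_out C = −Q_out m/V(t).
Separate: dm/m = −Q_out dt/V(t) ⇒ ln(m/m₀) = −(Q_out/(Q_in−Q_out)) ln(V/V₀).
m = m₀ (V₀/V)^(Q_out/(Q_in−Q_out)) = 15.9 × (2.24/1.1426)^(-5.9570) = 0.28830 g.
C = m/V = 0.28830/1.1426 = 0.25232 g/m³.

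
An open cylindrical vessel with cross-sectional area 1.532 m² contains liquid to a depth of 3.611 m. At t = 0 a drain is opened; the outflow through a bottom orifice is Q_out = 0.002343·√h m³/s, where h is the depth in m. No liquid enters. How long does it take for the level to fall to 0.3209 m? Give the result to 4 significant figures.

A dh/dt = −Q_out = −0.002343 √h.
Separate and integrate: 2(√h − √h₀) = −(0.002343/A) t.
t = 2A(√h₀ − √h)/0.002343 = 2·1.532·(√3.611 − √0.3209)/0.002343
  = 3.06400 × (1.90026 − 0.566480) / 0.002343 = 1744.22 s.

1744 s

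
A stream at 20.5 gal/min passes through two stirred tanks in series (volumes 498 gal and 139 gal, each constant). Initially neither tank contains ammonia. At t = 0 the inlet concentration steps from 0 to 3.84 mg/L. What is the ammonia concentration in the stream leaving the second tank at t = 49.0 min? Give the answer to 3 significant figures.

Each tank obeys Vᵢ dCᵢ/dt = Q(Cᵢ₋₁ − Cᵢ), so τᵢ = Vᵢ/Q.
τ₁ = 498/20.5 = 24.293 min; τ₂ = 139/20.5 = 6.7805 min.
Tank 1: C₁ = C_in(1 − e^(−t/τ₁)). Tank 2 (τ₁ ≠ τ₂): C₂ = C_in[1 − (τ₁ e^(−t/τ₁) − τ₂ e^(−t/τ₂))/(τ₁ − τ₂)].
At t = 49.0: e^(−t/τ₁) = 0.13304, e^(−t/τ₂) = 0.00072697.
C₂ = 3.84·[1 − (24.293·0.13304 − 6.7805·0.00072697)/(17.512)] = 3.84·0.81572 = 3.1324 mg/L.

3.13 mg/L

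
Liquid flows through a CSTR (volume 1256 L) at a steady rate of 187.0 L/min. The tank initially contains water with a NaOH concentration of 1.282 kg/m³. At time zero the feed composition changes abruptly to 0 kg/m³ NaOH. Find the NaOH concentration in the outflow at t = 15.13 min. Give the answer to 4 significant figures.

0.1348 kg/m³

Transient balance on the dissolved component: V dC/dt = Q(C_in − C).
Time constant τ = V/Q = 1256/187.0 = 6.71658 min.
C approaches C_in exponentially: C(t) = C_in + (C₀ − C_in) e^(−t/τ).
C(15.13) = 0 + (1.282 − 0)·e^(−15.13/6.71658) = 0 + (1.28200)·0.105122 = 0.134766 kg/m³.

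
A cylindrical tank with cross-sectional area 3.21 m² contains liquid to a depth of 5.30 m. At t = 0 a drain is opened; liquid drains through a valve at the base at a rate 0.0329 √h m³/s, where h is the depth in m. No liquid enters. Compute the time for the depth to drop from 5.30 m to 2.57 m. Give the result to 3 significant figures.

136 s

A dh/dt = −Q_out = −0.0329 √h.
∫ h^(−1/2) dh = −(0.0329/A) ∫ dt, giving 2√h = 2√h₀ − (0.0329/A) t.
t = 2A(√h₀ − √h)/0.0329 = 2·3.21·(√5.30 − √2.57)/0.0329
  = 6.4200 × (2.3022 − 1.6031) / 0.0329 = 136.41 s.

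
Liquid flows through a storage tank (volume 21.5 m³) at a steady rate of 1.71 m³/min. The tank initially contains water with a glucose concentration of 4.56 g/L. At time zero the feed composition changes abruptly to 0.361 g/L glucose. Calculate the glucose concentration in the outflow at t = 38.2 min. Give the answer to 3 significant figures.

Species balance on the tank: V dC/dt = Q(C_in − C).
So dC/dt = (C_in − C)/τ with τ = V/Q = 21.5/1.71 = 12.573 min.
C approaches C_in exponentially: C(t) = C_in + (C₀ − C_in) e^(−t/τ).
C(38.2) = 0.361 + (4.56 − 0.361)·e^(−38.2/12.573) = 0.361 + (4.1990)·0.047920 = 0.56221 g/L.

0.562 g/L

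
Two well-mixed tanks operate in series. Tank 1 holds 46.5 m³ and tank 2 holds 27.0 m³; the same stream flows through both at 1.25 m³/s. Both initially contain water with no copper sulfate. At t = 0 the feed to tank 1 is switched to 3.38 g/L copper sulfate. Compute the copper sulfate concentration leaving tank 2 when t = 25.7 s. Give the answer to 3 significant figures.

Each tank obeys Vᵢ dCᵢ/dt = Q(Cᵢ₋₁ − Cᵢ), so τᵢ = Vᵢ/Q.
τ₁ = 46.5/1.25 = 37.200 s; τ₂ = 27.0/1.25 = 21.600 s.
Tank 1: C₁ = C_in(1 − e^(−t/τ₁)). Tank 2 (τ₁ ≠ τ₂): C₂ = C_in[1 − (τ₁ e^(−t/τ₁) − τ₂ e^(−t/τ₂))/(τ₁ − τ₂)].
At t = 25.7: e^(−t/τ₁) = 0.50114, e^(−t/τ₂) = 0.30428.
C₂ = 3.38·[1 − (37.200·0.50114 − 21.600·0.30428)/(15.600)] = 3.38·0.22627 = 0.76479 g/L.

0.765 g/L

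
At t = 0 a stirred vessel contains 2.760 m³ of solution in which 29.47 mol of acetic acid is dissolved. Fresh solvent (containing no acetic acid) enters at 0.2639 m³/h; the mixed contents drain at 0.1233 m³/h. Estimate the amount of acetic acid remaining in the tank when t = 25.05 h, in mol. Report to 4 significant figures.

Total volume: dV/dt = Q_in − Q_out = 0.140600 m³/h, so V(t) = 2.760 + 0.140600 t and V(25.05) = 6.28203 m³.
No acetic acid enters, so dm/dt = −Q_out · (m/V).
Separate: dm/m = −Q_out dt/V(t) ⇒ ln(m/m₀) = −(Q_out/(Q_in−Q_out)) ln(V/V₀).
m = m₀ (V₀/V)^(Q_out/(Q_in−Q_out)) = 29.47 × (2.760/6.28203)^(0.876956) = 14.3265 mol.

14.33 mol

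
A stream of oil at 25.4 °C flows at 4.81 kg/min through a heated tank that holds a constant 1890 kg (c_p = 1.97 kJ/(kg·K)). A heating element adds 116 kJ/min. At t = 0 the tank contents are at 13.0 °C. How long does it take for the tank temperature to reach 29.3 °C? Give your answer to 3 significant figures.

M c_p dT/dt = ṁ c_p (T_in − T) + Q̇.
τ = M/ṁ = 392.93 min; T_ss = T_in + Q̇/(ṁ c_p) = 37.642 °C.
T(t) = T_ss + (T₀ − T_ss) e^(−t/τ). Set T = 29.3:
e^(−t/τ) = (29.3 − 37.642)/(13.0 − 37.642) = 0.33852
t = −392.93 · ln(0.33852) = 425.61 min.

426 min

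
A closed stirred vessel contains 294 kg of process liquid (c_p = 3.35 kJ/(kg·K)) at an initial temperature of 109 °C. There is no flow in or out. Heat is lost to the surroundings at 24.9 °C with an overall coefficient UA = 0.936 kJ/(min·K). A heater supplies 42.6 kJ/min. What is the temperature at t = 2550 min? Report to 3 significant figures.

Unsteady energy balance on the tank contents: M c_p dT/dt = −UA(T − T_amb) + Q̇.
dT/dt = (T_ss − T)/τ with T_ss = T_amb + Q̇/UA = 24.9 + 42.6/0.936 = 70.413 °C, τ = M c_p/UA = 294·3.35/0.936 = 1052.2 min.
This is linear first-order; T(t) = T_ss + (T₀ − T_ss) e^(−t/τ).
T(2550) = 70.413 + (38.587)·0.088620 = 73.832 °C.

73.8 °C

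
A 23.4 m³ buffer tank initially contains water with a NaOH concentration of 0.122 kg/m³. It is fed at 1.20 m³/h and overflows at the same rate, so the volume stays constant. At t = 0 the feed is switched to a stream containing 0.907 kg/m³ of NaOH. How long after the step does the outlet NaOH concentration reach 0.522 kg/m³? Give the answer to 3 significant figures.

Species balance: V dC/dt = Q(C_in − C) ⇒ τ = V/Q = 19.500 h.
C(t) = C_in + (C₀ − C_in) e^(−t/τ). Set C = 0.522 and solve for t:
e^(−t/τ) = (C − C_in)/(C₀ − C_in) = (0.522 − 0.907)/(0.122 − 0.907) = 0.49045
t = −τ ln(…) = 19.500 × 0.71244 = 13.893 h.

13.9 h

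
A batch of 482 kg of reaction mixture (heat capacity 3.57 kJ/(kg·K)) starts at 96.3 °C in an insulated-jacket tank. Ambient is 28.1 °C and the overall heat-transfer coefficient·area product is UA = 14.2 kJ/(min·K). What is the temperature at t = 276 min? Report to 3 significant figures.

35.1 °C

Lumped-capacitance energy balance: M c_p dT/dt = UA(T_amb − T).
dT/dt = (T_ss − T)/τ with T_ss = T_amb = 28.100 °C, τ = M c_p/UA = 482·3.57/14.2 = 121.18 min.
T approaches T_ss exponentially: T(t) = T_ss + (T₀ − T_ss) e^(−t/τ).
T(276) = 28.100 + (68.200)·0.10253 = 35.092 °C.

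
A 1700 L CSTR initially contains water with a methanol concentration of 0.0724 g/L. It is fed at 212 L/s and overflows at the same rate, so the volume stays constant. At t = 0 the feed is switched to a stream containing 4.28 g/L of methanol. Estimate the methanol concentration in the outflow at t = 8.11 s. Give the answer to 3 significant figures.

Species balance on the tank: V dC/dt = Q(C_in − C).
Rewrite as dC/dt + C/τ = C_in/τ, τ = V/Q = 8.0189 s.
C approaches C_in exponentially: C(t) = C_in + (C₀ − C_in) e^(−t/τ).
C(8.11) = 4.28 + (0.0724 − 4.28)·e^(−8.11/8.0189) = 4.28 + (-4.2076)·0.36372 = 2.7496 g/L.

2.75 g/L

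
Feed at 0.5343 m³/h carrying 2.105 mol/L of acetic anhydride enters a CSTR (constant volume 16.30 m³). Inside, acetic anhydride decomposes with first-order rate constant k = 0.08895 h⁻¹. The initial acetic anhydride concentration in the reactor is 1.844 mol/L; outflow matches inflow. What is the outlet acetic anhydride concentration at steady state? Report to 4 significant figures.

0.5668 mol/L

V dC/dt = Q(C_in − C) − k V C.
Steady state (dC/dt = 0): C_ss = Q C_in/(Q + kV) = C_in/(1 + kV/Q).
C_ss = 0.5343·2.105/(0.5343 + 0.08895·16.30) = 1.12470/1.98419 = 0.566833 mol/L.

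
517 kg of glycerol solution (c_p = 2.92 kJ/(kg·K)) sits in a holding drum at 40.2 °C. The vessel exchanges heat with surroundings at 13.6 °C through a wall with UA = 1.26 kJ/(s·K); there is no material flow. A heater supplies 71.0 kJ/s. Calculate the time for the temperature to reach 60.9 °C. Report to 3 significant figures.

Lumped-capacitance energy balance: M c_p dT/dt = UA(T_amb − T) + Q̇.
τ = M c_p/UA = 1198.1 s; T_ss = T_amb + Q̇/UA = 13.6 + 71.0/1.26 = 69.949 °C.
T(t) = T_ss + (T₀ − T_ss)e^(−t/τ); set T = 60.9:
t = −τ ln[(T − T_ss)/(T₀ − T_ss)] = −1198.1 · ln(0.30418) = 1425.9 s.

1430 s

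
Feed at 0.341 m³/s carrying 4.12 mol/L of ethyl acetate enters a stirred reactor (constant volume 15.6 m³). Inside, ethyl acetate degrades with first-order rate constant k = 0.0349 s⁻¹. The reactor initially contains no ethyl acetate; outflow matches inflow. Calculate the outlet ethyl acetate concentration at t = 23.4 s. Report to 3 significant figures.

1.17 mol/L

Species balance: V dC/dt = Q C_in − Q C − k V C.
dC/dt = (Q/V) C_in − (Q/V + k) C; effective rate a = Q/V + k = 0.021859 + 0.0349 = 0.056759 s⁻¹.
C_ss = Q C_in/(Q + kV) = 1.5867 mol/L; C(t) = C_ss + (C₀ − C_ss) e^(−a t).
C(23.4) = 1.5867 + (-1.5867)·e^(−0.056759·23.4) = 1.5867 + (-1.5867)·0.26496 = 1.1663 mol/L.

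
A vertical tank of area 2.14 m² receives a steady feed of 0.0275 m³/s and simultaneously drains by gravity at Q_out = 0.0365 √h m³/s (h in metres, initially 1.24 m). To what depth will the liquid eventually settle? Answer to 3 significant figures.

0.568 m

Unsteady balance on liquid volume: A dh/dt = Q_in − 0.0365 √h. At steady state dh/dt = 0:
Q_in = 0.0365 √h_ss ⇒ √h_ss = 0.0275/0.0365 = 0.75342.
h_ss = 0.75342² = 0.56765 m. (Since h₀ = 1.24 m > h_ss, the level will fall toward this value.)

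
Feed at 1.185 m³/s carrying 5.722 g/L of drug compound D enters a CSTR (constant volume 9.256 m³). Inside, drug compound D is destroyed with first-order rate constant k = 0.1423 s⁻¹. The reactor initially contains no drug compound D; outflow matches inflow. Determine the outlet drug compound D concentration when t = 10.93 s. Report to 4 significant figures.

2.569 g/L

Accumulation = in − out − consumed: V dC/dt = Q C_in − Q C − k V C.
dC/dt = (Q/V) C_in − (Q/V + k) C; effective rate a = Q/V + k = 0.128025 + 0.1423 = 0.270325 s⁻¹.
C_ss = Q C_in/(Q + kV) = 2.70992 g/L; C(t) = C_ss + (C₀ − C_ss) e^(−a t).
C(10.93) = 2.70992 + (-2.70992)·e^(−0.270325·10.93) = 2.70992 + (-2.70992)·0.0520967 = 2.56874 g/L.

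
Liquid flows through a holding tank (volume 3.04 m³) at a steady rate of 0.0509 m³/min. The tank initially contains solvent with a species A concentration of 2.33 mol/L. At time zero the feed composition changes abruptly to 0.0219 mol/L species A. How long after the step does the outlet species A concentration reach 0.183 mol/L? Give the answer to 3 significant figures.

Species balance: V dC/dt = Q(C_in − C) ⇒ τ = V/Q = 59.725 min.
C(t) = C_in + (C₀ − C_in) e^(−t/τ). Set C = 0.183 and solve for t:
e^(−t/τ) = (C − C_in)/(C₀ − C_in) = (0.183 − 0.0219)/(2.33 − 0.0219) = 0.069798
t = −τ ln(…) = 59.725 × 2.6622 = 159.00 min.

159 min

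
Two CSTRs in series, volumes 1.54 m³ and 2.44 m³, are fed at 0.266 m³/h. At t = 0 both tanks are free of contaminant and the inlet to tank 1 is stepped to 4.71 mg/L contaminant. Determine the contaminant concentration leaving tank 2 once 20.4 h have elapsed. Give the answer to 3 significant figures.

3.57 mg/L

Each tank obeys Vᵢ dCᵢ/dt = Q(Cᵢ₋₁ − Cᵢ), so τᵢ = Vᵢ/Q.
τ₁ = 1.54/0.266 = 5.7895 h; τ₂ = 2.44/0.266 = 9.1729 h.
Tank 1: C₁ = C_in(1 − e^(−t/τ₁)). Tank 2 (τ₁ ≠ τ₂): C₂ = C_in[1 − (τ₁ e^(−t/τ₁) − τ₂ e^(−t/τ₂))/(τ₁ − τ₂)].
At t = 20.4: e^(−t/τ₁) = 0.029492, e^(−t/τ₂) = 0.10818.
C₂ = 4.71·[1 − (5.7895·0.029492 − 9.1729·0.10818)/(-3.3835)] = 4.71·0.75717 = 3.5663 mg/L.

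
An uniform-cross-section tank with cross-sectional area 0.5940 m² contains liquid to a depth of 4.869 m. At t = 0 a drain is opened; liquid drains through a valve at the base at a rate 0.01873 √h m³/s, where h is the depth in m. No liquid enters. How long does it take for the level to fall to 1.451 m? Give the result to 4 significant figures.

63.55 s

Mass balance (ρ constant): A dh/dt = −0.01873 √h.
This is separable: 2 d(√h)/dt = −0.01873/A, so √h = √h₀ − (0.01873/(2A)) t.
t = 2A(√h₀ − √h)/0.01873 = 2·0.5940·(√4.869 − √1.451)/0.01873
  = 1.18800 × (2.20658 − 1.20457) / 0.01873 = 63.5549 s.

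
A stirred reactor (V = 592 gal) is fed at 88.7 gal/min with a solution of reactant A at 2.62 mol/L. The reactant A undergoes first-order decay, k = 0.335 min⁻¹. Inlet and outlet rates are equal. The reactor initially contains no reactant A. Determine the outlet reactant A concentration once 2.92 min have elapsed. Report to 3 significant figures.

Species balance: V dC/dt = Q C_in − Q C − k V C.
dC/dt = (Q/V) C_in − (Q/V + k) C; effective rate a = Q/V + k = 0.14983 + 0.335 = 0.48483 min⁻¹.
C_ss = Q C_in/(Q + kV) = 0.80968 mol/L; C(t) = C_ss + (C₀ − C_ss) e^(−a t).
C(2.92) = 0.80968 + (-0.80968)·e^(−0.48483·2.92) = 0.80968 + (-0.80968)·0.24275 = 0.61313 mol/L.

0.613 mol/L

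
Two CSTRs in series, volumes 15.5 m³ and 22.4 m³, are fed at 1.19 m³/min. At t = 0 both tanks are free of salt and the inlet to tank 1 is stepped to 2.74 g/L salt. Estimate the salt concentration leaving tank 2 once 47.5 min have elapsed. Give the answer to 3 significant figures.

Each tank obeys Vᵢ dCᵢ/dt = Q(Cᵢ₋₁ − Cᵢ), so τᵢ = Vᵢ/Q.
τ₁ = 15.5/1.19 = 13.025 min; τ₂ = 22.4/1.19 = 18.824 min.
Tank 1: C₁ = C_in(1 − e^(−t/τ₁)). Tank 2 (τ₁ ≠ τ₂): C₂ = C_in[1 − (τ₁ e^(−t/τ₁) − τ₂ e^(−t/τ₂))/(τ₁ − τ₂)].
At t = 47.5: e^(−t/τ₁) = 0.026075, e^(−t/τ₂) = 0.080184.
C₂ = 2.74·[1 − (13.025·0.026075 − 18.824·0.080184)/(-5.7983)] = 2.74·0.79827 = 2.1873 g/L.

2.19 g/L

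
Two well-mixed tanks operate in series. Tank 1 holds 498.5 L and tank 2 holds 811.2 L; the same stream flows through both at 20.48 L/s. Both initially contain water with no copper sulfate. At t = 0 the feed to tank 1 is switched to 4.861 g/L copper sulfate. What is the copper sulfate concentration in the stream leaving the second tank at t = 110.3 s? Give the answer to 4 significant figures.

4.166 g/L

Species balance on tank i: dCᵢ/dt = (Cᵢ₋₁ − Cᵢ)/τᵢ with τᵢ = Vᵢ/Q.
τ₁ = 498.5/20.48 = 24.3408 s; τ₂ = 811.2/20.48 = 39.6094 s.
Solving the cascade with C₁(0)=C₂(0)=0 gives C₂(t) = C_in[1 − (τ₁ e^(−t/τ₁) − τ₂ e^(−t/τ₂))/(τ₁ − τ₂)].
At t = 110.3: e^(−t/τ₁) = 0.0107647, e^(−t/τ₂) = 0.0617480.
C₂ = 4.861·[1 − (24.3408·0.0107647 − 39.6094·0.0617480)/(-15.2686)] = 4.861·0.856976 = 4.16576 g/L.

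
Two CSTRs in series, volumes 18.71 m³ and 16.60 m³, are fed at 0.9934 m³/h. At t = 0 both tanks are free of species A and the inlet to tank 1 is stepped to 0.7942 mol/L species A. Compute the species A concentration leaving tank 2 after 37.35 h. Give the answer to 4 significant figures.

Species balance on tank i: dCᵢ/dt = (Cᵢ₋₁ − Cᵢ)/τᵢ with τᵢ = Vᵢ/Q.
τ₁ = 18.71/0.9934 = 18.8343 h; τ₂ = 16.60/0.9934 = 16.7103 h.
Tank 1: C₁ = C_in(1 − e^(−t/τ₁)). Tank 2 (τ₁ ≠ τ₂): C₂ = C_in[1 − (τ₁ e^(−t/τ₁) − τ₂ e^(−t/τ₂))/(τ₁ − τ₂)].
At t = 37.35: e^(−t/τ₁) = 0.137644, e^(−t/τ₂) = 0.106976.
C₂ = 0.7942·[1 − (18.8343·0.137644 − 16.7103·0.106976)/(2.12402)] = 0.7942·0.621081 = 0.493262 mol/L.

0.4933 mol/L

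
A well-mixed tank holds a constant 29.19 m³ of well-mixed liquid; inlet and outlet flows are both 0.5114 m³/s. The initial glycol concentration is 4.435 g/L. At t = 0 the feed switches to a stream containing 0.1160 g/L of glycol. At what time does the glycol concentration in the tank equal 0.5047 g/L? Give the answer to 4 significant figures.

137.4 s

Accumulation = in − out for the solute gives V dC/dt = Q(C_in − C), so τ = V/Q = 57.0786 s.
C(t) = C_in + (C₀ − C_in) e^(−t/τ). Set C = 0.5047 and solve for t:
e^(−t/τ) = (C − C_in)/(C₀ − C_in) = (0.5047 − 0.1160)/(4.435 − 0.1160) = 0.0899977
t = −τ ln(…) = 57.0786 × 2.40797 = 137.444 s.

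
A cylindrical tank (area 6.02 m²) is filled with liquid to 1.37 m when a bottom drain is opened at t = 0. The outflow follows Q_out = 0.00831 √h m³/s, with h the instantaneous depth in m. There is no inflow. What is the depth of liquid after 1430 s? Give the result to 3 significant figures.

0.0337 m

A dh/dt = −Q_out = −0.00831 √h.
This is separable: 2 d(√h)/dt = −0.00831/A, so √h = √h₀ − (0.00831/(2A)) t.
√h = √1.37 − 0.00831·1430/(2·6.02) = 1.1705 − 0.98699 = 0.18348.
h = 0.18348² = 0.033667 m.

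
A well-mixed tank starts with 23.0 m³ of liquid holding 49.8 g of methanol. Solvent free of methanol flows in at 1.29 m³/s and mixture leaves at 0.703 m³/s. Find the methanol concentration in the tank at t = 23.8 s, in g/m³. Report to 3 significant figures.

Total volume: dV/dt = Q_in − Q_out = 0.58700 m³/s, so V(t) = 23.0 + 0.58700 t and V(23.8) = 36.971 m³.
Solute balance: dm/dt = 0 − Q_out C = −Q_out m/V(t).
Separate: dm/m = −Q_out dt/V(t) ⇒ ln(m/m₀) = −(Q_out/(Q_in−Q_out)) ln(V/V₀).
m = m₀ (V₀/V)^(Q_out/(Q_in−Q_out)) = 49.8 × (23.0/36.971)^(1.1976) = 28.208 g.
C = m/V = 28.208/36.971 = 0.76297 g/m³.

0.763 g/m³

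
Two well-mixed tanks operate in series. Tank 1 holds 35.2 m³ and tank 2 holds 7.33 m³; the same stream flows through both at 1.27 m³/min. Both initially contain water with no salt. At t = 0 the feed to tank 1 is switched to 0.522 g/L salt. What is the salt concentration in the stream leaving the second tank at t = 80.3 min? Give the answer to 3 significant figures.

0.486 g/L

Species balance on tank i: dCᵢ/dt = (Cᵢ₋₁ − Cᵢ)/τᵢ with τᵢ = Vᵢ/Q.
τ₁ = 35.2/1.27 = 27.717 min; τ₂ = 7.33/1.27 = 5.7717 min.
Solving the cascade with C₁(0)=C₂(0)=0 gives C₂(t) = C_in[1 − (τ₁ e^(−t/τ₁) − τ₂ e^(−t/τ₂))/(τ₁ − τ₂)].
At t = 80.3: e^(−t/τ₁) = 0.055178, e^(−t/τ₂) = 9.0727e-07.
C₂ = 0.522·[1 − (27.717·0.055178 − 5.7717·9.0727e-07)/(21.945)] = 0.522·0.93031 = 0.48562 g/L.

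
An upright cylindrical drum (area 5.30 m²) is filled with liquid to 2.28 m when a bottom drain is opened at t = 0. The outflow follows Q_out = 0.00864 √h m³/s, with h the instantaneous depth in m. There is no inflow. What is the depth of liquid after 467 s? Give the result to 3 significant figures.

With no inflow, A dh/dt = −0.00864 √h.
This is separable: 2 d(√h)/dt = −0.00864/A, so √h = √h₀ − (0.00864/(2A)) t.
√h = √2.28 − 0.00864·467/(2·5.30) = 1.5100 − 0.38065 = 1.1293.
h = 1.1293² = 1.2754 m.

1.28 m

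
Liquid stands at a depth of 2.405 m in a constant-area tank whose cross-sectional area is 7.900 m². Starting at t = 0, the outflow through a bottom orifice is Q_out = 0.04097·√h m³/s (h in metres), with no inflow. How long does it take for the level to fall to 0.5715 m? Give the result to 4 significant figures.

A dh/dt = −Q_out = −0.04097 √h.
∫ h^(−1/2) dh = −(0.04097/A) ∫ dt, giving 2√h = 2√h₀ − (0.04097/A) t.
t = 2A(√h₀ − √h)/0.04097 = 2·7.900·(√2.405 − √0.5715)/0.04097
  = 15.8000 × (1.55081 − 0.755976) / 0.04097 = 306.525 s.

306.5 s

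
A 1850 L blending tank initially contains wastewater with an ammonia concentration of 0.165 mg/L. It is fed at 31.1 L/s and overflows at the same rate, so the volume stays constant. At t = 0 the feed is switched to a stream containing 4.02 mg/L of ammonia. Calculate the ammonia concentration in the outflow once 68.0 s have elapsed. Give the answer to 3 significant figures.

Species balance on the tank: V dC/dt = Q(C_in − C).
Time constant τ = V/Q = 1850/31.1 = 59.486 s.
Solution: C(t) = C_in + (C₀ − C_in) e^(−t/τ).
C(68.0) = 4.02 + (0.165 − 4.02)·e^(−68.0/59.486) = 4.02 + (-3.8550)·0.31882 = 2.7910 mg/L.

2.79 mg/L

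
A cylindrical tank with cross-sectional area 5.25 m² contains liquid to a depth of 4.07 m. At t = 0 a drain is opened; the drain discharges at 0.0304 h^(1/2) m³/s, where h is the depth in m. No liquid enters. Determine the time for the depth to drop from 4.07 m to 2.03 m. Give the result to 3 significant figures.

205 s

Unsteady balance on liquid volume: A dh/dt = −0.0304 √h.
This is separable: 2 d(√h)/dt = −0.0304/A, so √h = √h₀ − (0.0304/(2A)) t.
t = 2A(√h₀ − √h)/0.0304 = 2·5.25·(√4.07 − √2.03)/0.0304
  = 10.500 × (2.0174 − 1.4248) / 0.0304 = 204.70 s.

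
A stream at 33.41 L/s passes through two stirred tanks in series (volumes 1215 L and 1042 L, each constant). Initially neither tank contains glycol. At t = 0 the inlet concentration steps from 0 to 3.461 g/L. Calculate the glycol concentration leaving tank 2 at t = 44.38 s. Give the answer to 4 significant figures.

Each tank obeys Vᵢ dCᵢ/dt = Q(Cᵢ₋₁ − Cᵢ), so τᵢ = Vᵢ/Q.
τ₁ = 1215/33.41 = 36.3664 s; τ₂ = 1042/33.41 = 31.1883 s.
Tank 1: C₁ = C_in(1 − e^(−t/τ₁)). Tank 2 (τ₁ ≠ τ₂): C₂ = C_in[1 − (τ₁ e^(−t/τ₁) − τ₂ e^(−t/τ₂))/(τ₁ − τ₂)].
At t = 44.38: e^(−t/τ₁) = 0.295124, e^(−t/τ₂) = 0.240997.
C₂ = 3.461·[1 − (36.3664·0.295124 − 31.1883·0.240997)/(5.17809)] = 3.461·0.378860 = 1.31123 g/L.

1.311 g/L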